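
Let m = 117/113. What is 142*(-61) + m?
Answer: -978689/113 ≈ -8661.0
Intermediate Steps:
m = 117/113 (m = 117*(1/113) = 117/113 ≈ 1.0354)
142*(-61) + m = 142*(-61) + 117/113 = -8662 + 117/113 = -978689/113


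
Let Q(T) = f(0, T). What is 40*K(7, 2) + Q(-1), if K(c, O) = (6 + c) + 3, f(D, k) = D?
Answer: 640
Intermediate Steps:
K(c, O) = 9 + c
Q(T) = 0
40*K(7, 2) + Q(-1) = 40*(9 + 7) + 0 = 40*16 + 0 = 640 + 0 = 640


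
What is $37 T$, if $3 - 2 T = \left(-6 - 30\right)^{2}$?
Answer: $- \frac{47841}{2} \approx -23921.0$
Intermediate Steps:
$T = - \frac{1293}{2}$ ($T = \frac{3}{2} - \frac{\left(-6 - 30\right)^{2}}{2} = \frac{3}{2} - \frac{\left(-36\right)^{2}}{2} = \frac{3}{2} - 648 = - \frac{1293}{2} \approx -646.5$)
$37 T = 37 \left(- \frac{1293}{2}\right) = - \frac{47841}{2}$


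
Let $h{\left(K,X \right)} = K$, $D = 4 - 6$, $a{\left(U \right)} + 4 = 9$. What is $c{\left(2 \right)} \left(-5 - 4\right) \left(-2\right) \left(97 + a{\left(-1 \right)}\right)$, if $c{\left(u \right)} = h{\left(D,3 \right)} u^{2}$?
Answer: $-14688$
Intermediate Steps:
$a{\left(U \right)} = 5$ ($a{\left(U \right)} = -4 + 9 = 5$)
$D = -2$ ($D = 4 - 6 = -2$)
$c{\left(u \right)} = - 2 u^{2}$
$c{\left(2 \right)} \left(-5 - 4\right) \left(-2\right) \left(97 + a{\left(-1 \right)}\right) = - 2 \cdot 2^{2} \left(-5 - 4\right) \left(-2\right) \left(97 + 5\right) = \left(-2\right) 4 \left(-9\right) \left(-2\right) 102 = - 8 \cdot 18 \cdot 102 = \left(-8\right) 1836 = -14688$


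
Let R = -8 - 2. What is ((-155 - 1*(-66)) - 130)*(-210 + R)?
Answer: 48180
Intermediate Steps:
R = -10
((-155 - 1*(-66)) - 130)*(-210 + R) = ((-155 - 1*(-66)) - 130)*(-210 - 10) = ((-155 + 66) - 130)*(-220) = (-89 - 130)*(-220) = -219*(-220) = 48180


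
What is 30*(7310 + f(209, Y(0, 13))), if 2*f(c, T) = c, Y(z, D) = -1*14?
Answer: 222435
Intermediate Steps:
Y(z, D) = -14
f(c, T) = c/2
30*(7310 + f(209, Y(0, 13))) = 30*(7310 + (½)*209) = 30*(7310 + 209/2) = 30*(14829/2) = 222435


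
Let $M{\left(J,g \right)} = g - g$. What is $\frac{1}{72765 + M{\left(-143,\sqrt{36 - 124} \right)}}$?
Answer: $\frac{1}{72765} \approx 1.3743 \cdot 10^{-5}$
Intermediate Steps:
$M{\left(J,g \right)} = 0$
$\frac{1}{72765 + M{\left(-143,\sqrt{36 - 124} \right)}} = \frac{1}{72765 + 0} = \frac{1}{72765}$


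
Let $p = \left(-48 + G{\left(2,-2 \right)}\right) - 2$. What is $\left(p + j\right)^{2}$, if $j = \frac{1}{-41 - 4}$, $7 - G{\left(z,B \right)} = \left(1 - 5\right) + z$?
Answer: $\frac{3407716}{2025} \approx 1682.8$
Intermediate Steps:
$G{\left(z,B \right)} = 11 - z$ ($G{\left(z,B \right)} = 7 - \left(\left(1 - 5\right) + z\right) = 7 - \left(-4 + z\right) = 11 - z$)
$j = - \frac{1}{45}$ ($j = \frac{1}{-41 - 4} = \frac{1}{-45} = - \frac{1}{45} \approx -0.022222$)
$p = -41$ ($p = \left(-48 + \left(11 - 2\right)\right) - 2 = \left(-48 + 9\right) - 2 = -39 - 2 = -41$)
$\left(p + j\right)^{2} = \left(-41 - \frac{1}{45}\right)^{2} = \left(- \frac{1846}{45}\right)^{2} = \frac{3407716}{2025}$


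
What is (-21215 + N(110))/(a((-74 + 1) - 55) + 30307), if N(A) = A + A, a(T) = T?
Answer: -20995/30179 ≈ -0.69568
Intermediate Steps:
N(A) = 2*A
(-21215 + N(110))/(a((-74 + 1) - 55) + 30307) = (-21215 + 2*110)/(((-74 + 1) - 55) + 30307) = (-21215 + 220)/((-73 - 55) + 30307) = -20995/(-128 + 30307) = -20995/30179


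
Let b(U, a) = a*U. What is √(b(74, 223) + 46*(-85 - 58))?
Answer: 2*√2481 ≈ 99.619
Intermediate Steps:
b(U, a) = U*a
√(b(74, 223) + 46*(-85 - 58)) = √(74*223 + 46*(-85 - 58)) = √(16502 + 46*(-143)) = √(16502 - 6578) = √9924 = 2*√2481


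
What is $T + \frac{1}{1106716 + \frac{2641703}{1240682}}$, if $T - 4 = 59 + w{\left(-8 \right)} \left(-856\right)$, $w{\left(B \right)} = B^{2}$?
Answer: $- \frac{75136598621482133}{1373085262015} \approx -54721.0$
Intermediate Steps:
$T = -54721$ ($T = 4 + \left(59 + \left(-8\right)^{2} \left(-856\right)\right) = 4 + \left(59 + 64 \left(-856\right)\right) = 4 + \left(59 - 54784\right) = 4 - 54725 = -54721$)
$T + \frac{1}{1106716 + \frac{2641703}{1240682}} = -54721 + \frac{1}{1106716 + \frac{2641703}{1240682}} = -54721 + \frac{1}{\frac{1373085262015}{1240682}} = -54721 + \frac{1240682}{1373085262015} = - \frac{75136598621482133}{1373085262015}$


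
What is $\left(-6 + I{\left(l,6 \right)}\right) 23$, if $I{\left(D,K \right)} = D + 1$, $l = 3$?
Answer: $-46$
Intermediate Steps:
$I{\left(D,K \right)} = 1 + D$
$\left(-6 + I{\left(l,6 \right)}\right) 23 = \left(-6 + \left(1 + 3\right)\right) 23 = \left(-6 + 4\right) 23 = \left(-2\right) 23 = -46$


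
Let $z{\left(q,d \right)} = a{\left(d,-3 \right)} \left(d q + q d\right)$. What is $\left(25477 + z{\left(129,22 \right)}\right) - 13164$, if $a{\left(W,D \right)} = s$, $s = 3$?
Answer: $29341$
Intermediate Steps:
$a{\left(W,D \right)} = 3$
$z{\left(q,d \right)} = 6 d q$ ($z{\left(q,d \right)} = 3 \left(d q + q d\right) = 3 \left(d q + d q\right) = 3 \cdot 2 d q = 6 d q$)
$\left(25477 + z{\left(129,22 \right)}\right) - 13164 = \left(25477 + 6 \cdot 22 \cdot 129\right) - 13164 = \left(25477 + 17028\right) - 13164 = 42505 - 13164 = 29341$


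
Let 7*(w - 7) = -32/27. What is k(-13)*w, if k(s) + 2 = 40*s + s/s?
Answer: -672611/189 ≈ -3558.8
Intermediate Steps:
w = 1291/189 (w = 7 + (-32/27)/7 = 7 + (-32*1/27)/7 = 7 + (1/7)*(-32/27) = 7 - 32/189 = 1291/189 ≈ 6.8307)
k(s) = -1 + 40*s (k(s) = -2 + (40*s + s/s) = -2 + (40*s + 1) = -2 + (1 + 40*s) = -1 + 40*s)
k(-13)*w = (-1 + 40*(-13))*(1291/189) = (-1 - 520)*(1291/189) = -521*1291/189 = -672611/189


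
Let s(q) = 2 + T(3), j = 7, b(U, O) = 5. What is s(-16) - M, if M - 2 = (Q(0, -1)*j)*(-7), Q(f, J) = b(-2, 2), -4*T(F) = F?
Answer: 977/4 ≈ 244.25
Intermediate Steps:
T(F) = -F/4
Q(f, J) = 5
s(q) = 5/4 (s(q) = 2 - ¼*3 = 2 - ¾ = 5/4)
M = -243 (M = 2 + (5*7)*(-7) = 2 + 35*(-7) = 2 - 245 = -243)
s(-16) - M = 5/4 - 1*(-243) = 5/4 + 243 = 977/4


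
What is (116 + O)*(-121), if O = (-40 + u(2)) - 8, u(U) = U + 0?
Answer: -8470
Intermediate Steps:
u(U) = U
O = -46 (O = (-40 + 2) - 8 = -38 - 8 = -46)
(116 + O)*(-121) = (116 - 46)*(-121) = 70*(-121) = -8470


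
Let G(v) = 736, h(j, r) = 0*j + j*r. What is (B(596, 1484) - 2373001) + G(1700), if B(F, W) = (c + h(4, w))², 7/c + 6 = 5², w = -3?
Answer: -856338824/361 ≈ -2.3721e+6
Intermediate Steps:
h(j, r) = j*r (h(j, r) = 0 + j*r = j*r)
c = 7/19 (c = 7/(-6 + 5²) = 7/(-6 + 25) = 7/19 ≈ 0.36842)
B(F, W) = 48841/361 (B(F, W) = (7/19 + 4*(-3))² = (7/19 - 12)² = (-221/19)² = 48841/361)
(B(596, 1484) - 2373001) + G(1700) = (48841/361 - 2373001) + 736 = -856604520/361 + 736 = -856338824/361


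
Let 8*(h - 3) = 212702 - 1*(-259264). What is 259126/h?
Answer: 1036504/235995 ≈ 4.3921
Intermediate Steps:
h = 235995/4 (h = 3 + (212702 - 1*(-259264))/8 = 3 + (212702 + 259264)/8 = 3 + (⅛)*471966 = 3 + 235983/4 = 235995/4 ≈ 58999.)
259126/h = 259126/(235995/4) = 259126*(4/235995) = 1036504/235995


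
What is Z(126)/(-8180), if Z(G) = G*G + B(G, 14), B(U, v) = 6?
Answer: -7941/4090 ≈ -1.9416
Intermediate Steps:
Z(G) = 6 + G² (Z(G) = G*G + 6 = G² + 6 = 6 + G²)
Z(126)/(-8180) = (6 + 126²)/(-8180) = (6 + 15876)*(-1/8180) = 15882*(-1/8180) = -7941/4090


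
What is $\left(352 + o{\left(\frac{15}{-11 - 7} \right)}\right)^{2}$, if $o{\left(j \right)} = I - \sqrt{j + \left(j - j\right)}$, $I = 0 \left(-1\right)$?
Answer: $\frac{\left(2112 - i \sqrt{30}\right)^{2}}{36} \approx 1.239 \cdot 10^{5} - 642.66 i$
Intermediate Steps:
$I = 0$
$o{\left(j \right)} = - \sqrt{j}$ ($o{\left(j \right)} = 0 - \sqrt{j + \left(j - j\right)} = 0 - \sqrt{j + 0} = 0 - \sqrt{j} = - \sqrt{j}$)
$\left(352 + o{\left(\frac{15}{-11 - 7} \right)}\right)^{2} = \left(352 - \sqrt{\frac{15}{-11 - 7}}\right)^{2} = \left(352 - \sqrt{\frac{15}{-18}}\right)^{2} = \left(352 - \sqrt{15 \left(- \frac{1}{18}\right)}\right)^{2} = \left(352 - \sqrt{- \frac{5}{6}}\right)^{2} = \left(352 - \frac{i \sqrt{30}}{6}\right)^{2}$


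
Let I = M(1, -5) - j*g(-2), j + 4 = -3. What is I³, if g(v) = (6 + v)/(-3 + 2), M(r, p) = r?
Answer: -19683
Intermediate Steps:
g(v) = -6 - v (g(v) = (6 + v)/(-1) = (6 + v)*(-1) = -6 - v)
j = -7 (j = -4 - 3 = -7)
I = -27 (I = 1 - (-7)*(-6 - 1*(-2)) = 1 - (-7)*(-6 + 2) = 1 - (-7)*(-4) = 1 - 1*28 = 1 - 28 = -27)
I³ = (-27)³ = -19683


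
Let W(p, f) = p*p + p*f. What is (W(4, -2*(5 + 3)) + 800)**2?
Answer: 565504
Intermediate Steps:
W(p, f) = p**2 + f*p
(W(4, -2*(5 + 3)) + 800)**2 = (4*(-2*(5 + 3) + 4) + 800)**2 = (4*(-2*8 + 4) + 800)**2 = (4*(-16 + 4) + 800)**2 = (4*(-12) + 800)**2 = (-48 + 800)**2 = 752**2 = 565504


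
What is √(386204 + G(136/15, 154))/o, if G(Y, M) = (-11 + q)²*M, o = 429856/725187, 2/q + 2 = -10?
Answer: 1208645*√11914/122816 ≈ 1074.2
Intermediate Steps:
q = -⅙ (q = 2/(-2 - 10) = 2/(-12) = 2*(-1/12) = -⅙ ≈ -0.16667)
o = 429856/725187 (o = 429856*(1/725187) = 429856/725187 ≈ 0.59275)
G(Y, M) = 4489*M/36 (G(Y, M) = (-11 - ⅙)²*M = (-67/6)²*M = 4489*M/36)
√(386204 + G(136/15, 154))/o = √(386204 + (4489/36)*154)/(429856/725187) = √(386204 + 345653/18)*(725187/429856) = √(7297325/18)*(725187/429856) = (35*√11914/6)*(725187/429856) = 1208645*√11914/122816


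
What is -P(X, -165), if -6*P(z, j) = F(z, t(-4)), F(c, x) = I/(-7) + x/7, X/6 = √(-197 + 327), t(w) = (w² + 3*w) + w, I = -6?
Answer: ⅐ ≈ 0.14286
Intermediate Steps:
t(w) = w² + 4*w
X = 6*√130 (X = 6*√(-197 + 327) = 6*√130 ≈ 68.411)
F(c, x) = 6/7 + x/7 (F(c, x) = -6/(-7) + x/7 = -6*(-⅐) + x*(⅐) = 6/7 + x/7)
P(z, j) = -⅐ (P(z, j) = -(6/7 + (-4*(4 - 4))/7)/6 = -(6/7 + (-4*0)/7)/6 = -(6/7 + (⅐)*0)/6 = -(6/7 + 0)/6 = -⅙*6/7 = -⅐)
-P(X, -165) = -1*(-⅐) = ⅐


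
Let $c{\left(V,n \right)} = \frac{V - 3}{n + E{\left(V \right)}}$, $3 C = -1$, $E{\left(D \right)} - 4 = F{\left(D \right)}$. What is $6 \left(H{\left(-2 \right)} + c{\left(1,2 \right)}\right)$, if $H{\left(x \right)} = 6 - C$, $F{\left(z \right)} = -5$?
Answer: $26$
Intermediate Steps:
$E{\left(D \right)} = -1$ ($E{\left(D \right)} = 4 - 5 = -1$)
$C = - \frac{1}{3}$ ($C = \frac{1}{3} \left(-1\right) = - \frac{1}{3} \approx -0.33333$)
$c{\left(V,n \right)} = \frac{-3 + V}{-1 + n}$ ($c{\left(V,n \right)} = \frac{V - 3}{n - 1} = \frac{-3 + V}{-1 + n}$)
$H{\left(x \right)} = \frac{19}{3}$ ($H{\left(x \right)} = 6 - - \frac{1}{3} = 6 + \frac{1}{3} = \frac{19}{3}$)
$6 \left(H{\left(-2 \right)} + c{\left(1,2 \right)}\right) = 6 \left(\frac{19}{3} + \frac{-3 + 1}{-1 + 2}\right) = 6 \left(\frac{19}{3} + 1^{-1} \left(-2\right)\right) = 6 \left(\frac{19}{3} + 1 \left(-2\right)\right) = 6 \left(\frac{19}{3} - 2\right) = 6 \cdot \frac{13}{3} = 26$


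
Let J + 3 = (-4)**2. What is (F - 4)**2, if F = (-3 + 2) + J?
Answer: 64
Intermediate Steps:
J = 13 (J = -3 + (-4)**2 = -3 + 16 = 13)
F = 12 (F = (-3 + 2) + 13 = -1 + 13 = 12)
(F - 4)**2 = (12 - 4)**2 = 8**2 = 64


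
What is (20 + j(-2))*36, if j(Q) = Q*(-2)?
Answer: 864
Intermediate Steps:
j(Q) = -2*Q
(20 + j(-2))*36 = (20 - 2*(-2))*36 = (20 + 4)*36 = 24*36 = 864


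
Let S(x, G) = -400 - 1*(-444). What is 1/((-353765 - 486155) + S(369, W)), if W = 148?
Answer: -1/839876 ≈ -1.1907e-6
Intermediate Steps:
S(x, G) = 44 (S(x, G) = -400 + 444 = 44)
1/((-353765 - 486155) + S(369, W)) = 1/((-353765 - 486155) + 44) = 1/(-839920 + 44) = 1/(-839876) = -1/839876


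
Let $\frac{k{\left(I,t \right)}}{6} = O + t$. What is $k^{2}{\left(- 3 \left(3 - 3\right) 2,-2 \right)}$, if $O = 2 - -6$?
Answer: $1296$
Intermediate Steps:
$O = 8$ ($O = 2 + 6 = 8$)
$k{\left(I,t \right)} = 48 + 6 t$ ($k{\left(I,t \right)} = 6 \left(8 + t\right) = 48 + 6 t$)
$k^{2}{\left(- 3 \left(3 - 3\right) 2,-2 \right)} = \left(48 + 6 \left(-2\right)\right)^{2} = \left(48 - 12\right)^{2} = 36^{2} = 1296$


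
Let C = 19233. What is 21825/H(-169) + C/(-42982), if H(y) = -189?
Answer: -104635243/902622 ≈ -115.92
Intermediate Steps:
21825/H(-169) + C/(-42982) = 21825/(-189) + 19233/(-42982) = 21825*(-1/189) + 19233*(-1/42982) = -2425/21 - 19233/42982 = -104635243/902622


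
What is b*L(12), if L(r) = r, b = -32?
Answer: -384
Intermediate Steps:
b*L(12) = -32*12 = -384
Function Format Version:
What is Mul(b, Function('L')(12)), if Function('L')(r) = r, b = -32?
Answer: -384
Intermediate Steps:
Mul(b, Function('L')(12)) = Mul(-32, 12) = -384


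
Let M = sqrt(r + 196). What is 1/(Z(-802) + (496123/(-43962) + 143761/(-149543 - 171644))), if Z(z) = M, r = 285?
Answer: 2339239893461541326202/68453418685204693727627 + 199375046527084135236*sqrt(481)/68453418685204693727627 ≈ 0.098050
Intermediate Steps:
M = sqrt(481) (M = sqrt(285 + 196) = sqrt(481) ≈ 21.932)
Z(z) = sqrt(481)
1/(Z(-802) + (496123/(-43962) + 143761/(-149543 - 171644))) = 1/(sqrt(481) + (496123/(-43962) + 143761/(-149543 - 171644))) = 1/(sqrt(481) + (496123*(-1/43962) + 143761/(-321187))) = 1/(sqrt(481) + (-496123/43962 + 143761*(-1/321187))) = 1/(sqrt(481) + (-496123/43962 - 143761/321187)) = 1/(sqrt(481) - 165668279083/14120022894) = 1/(-165668279083/14120022894 + sqrt(481))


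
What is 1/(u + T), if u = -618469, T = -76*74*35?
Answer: -1/815309 ≈ -1.2265e-6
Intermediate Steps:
T = -196840 (T = -5624*35 = -196840)
1/(u + T) = 1/(-618469 - 196840) = 1/(-815309) = -1/815309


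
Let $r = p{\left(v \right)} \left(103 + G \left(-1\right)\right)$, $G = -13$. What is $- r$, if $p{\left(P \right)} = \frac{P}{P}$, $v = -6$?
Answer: $-116$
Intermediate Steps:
$p{\left(P \right)} = 1$
$r = 116$ ($r = 1 \left(103 - -13\right) = 1 \left(103 + 13\right) = 1 \cdot 116 = 116$)
$- r = \left(-1\right) 116 = -116$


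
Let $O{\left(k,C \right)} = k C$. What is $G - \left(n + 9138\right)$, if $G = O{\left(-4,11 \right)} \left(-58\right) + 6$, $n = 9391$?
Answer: $-15971$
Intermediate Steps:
$O{\left(k,C \right)} = C k$
$G = 2558$ ($G = 11 \left(-4\right) \left(-58\right) + 6 = \left(-44\right) \left(-58\right) + 6 = 2552 + 6 = 2558$)
$G - \left(n + 9138\right) = 2558 - \left(9391 + 9138\right) = 2558 - 18529 = -15971$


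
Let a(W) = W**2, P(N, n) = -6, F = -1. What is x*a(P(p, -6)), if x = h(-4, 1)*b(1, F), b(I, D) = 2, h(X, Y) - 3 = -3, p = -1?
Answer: 0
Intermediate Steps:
h(X, Y) = 0 (h(X, Y) = 3 - 3 = 0)
x = 0 (x = 0*2 = 0)
x*a(P(p, -6)) = 0*(-6)**2 = 0*36 = 0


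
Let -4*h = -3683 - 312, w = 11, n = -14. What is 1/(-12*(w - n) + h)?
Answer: 4/2795 ≈ 0.0014311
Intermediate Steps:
h = 3995/4 (h = -(-3683 - 312)/4 = -1/4*(-3995) = 3995/4 ≈ 998.75)
1/(-12*(w - n) + h) = 1/(-12*(11 - 1*(-14)) + 3995/4) = 1/(-12*(11 + 14) + 3995/4) = 1/(-12*25 + 3995/4) = 1/(-300 + 3995/4) = 1/(2795/4) = 4/2795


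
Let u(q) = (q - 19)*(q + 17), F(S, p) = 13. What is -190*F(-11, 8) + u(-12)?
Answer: -2625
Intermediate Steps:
u(q) = (-19 + q)*(17 + q)
-190*F(-11, 8) + u(-12) = -190*13 + (-323 + (-12)² - 2*(-12)) = -2470 + (-323 + 144 + 24) = -2470 - 155 = -2625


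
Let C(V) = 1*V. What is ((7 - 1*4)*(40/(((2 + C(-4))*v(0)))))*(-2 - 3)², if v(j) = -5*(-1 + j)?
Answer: -300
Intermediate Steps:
C(V) = V
v(j) = 5 - 5*j
((7 - 1*4)*(40/(((2 + C(-4))*v(0)))))*(-2 - 3)² = ((7 - 1*4)*(40/(((2 - 4)*(5 - 5*0)))))*(-2 - 3)² = ((7 - 4)*(40/((-2*(5 + 0)))))*(-5)² = (3*(40/((-2*5))))*25 = (3*(40/(-10)))*25 = (3*(40*(-⅒)))*25 = (3*(-4))*25 = -12*25 = -300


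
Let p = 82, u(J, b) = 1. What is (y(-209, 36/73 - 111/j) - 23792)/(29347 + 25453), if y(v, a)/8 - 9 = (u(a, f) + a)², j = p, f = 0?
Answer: -21248352783/49090108520 ≈ -0.43284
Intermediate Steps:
j = 82
y(v, a) = 72 + 8*(1 + a)²
(y(-209, 36/73 - 111/j) - 23792)/(29347 + 25453) = ((72 + 8*(1 + (36/73 - 111/82))²) - 23792)/(29347 + 25453) = ((72 + 8*(1 + (36*(1/73) - 111*1/82))²) - 23792)/54800 = ((72 + 8*(1 + (36/73 - 111/82))²) - 23792)*(1/54800) = ((72 + 8*(1 - 5151/5986)²) - 23792)*(1/54800) = ((72 + 8*(835/5986)²) - 23792)*(1/54800) = ((72 + 8*(697225/35832196)) - 23792)*(1/54800) = ((72 + 1394450/8958049) - 23792)*(1/54800) = (646373978/8958049 - 23792)*(1/54800) = -212483527830/8958049*1/54800 = -21248352783/49090108520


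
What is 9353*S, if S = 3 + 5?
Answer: 74824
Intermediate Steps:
S = 8
9353*S = 9353*8 = 74824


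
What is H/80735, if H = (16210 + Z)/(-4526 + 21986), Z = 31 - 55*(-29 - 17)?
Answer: 6257/469877700 ≈ 1.3316e-5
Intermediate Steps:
Z = 2561 (Z = 31 - 55*(-46) = 31 + 2530 = 2561)
H = 6257/5820 (H = (16210 + 2561)/(-4526 + 21986) = 18771/17460 = 18771*(1/17460) = 6257/5820 ≈ 1.0751)
H/80735 = (6257/5820)/80735 = (6257/5820)*(1/80735) = 6257/469877700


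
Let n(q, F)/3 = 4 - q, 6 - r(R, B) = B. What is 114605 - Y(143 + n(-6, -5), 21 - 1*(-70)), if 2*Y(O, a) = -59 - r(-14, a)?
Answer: 114592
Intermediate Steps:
r(R, B) = 6 - B
n(q, F) = 12 - 3*q (n(q, F) = 3*(4 - q) = 12 - 3*q)
Y(O, a) = -65/2 + a/2 (Y(O, a) = (-59 - (6 - a))/2 = (-59 + (-6 + a))/2 = (-65 + a)/2 = -65/2 + a/2)
114605 - Y(143 + n(-6, -5), 21 - 1*(-70)) = 114605 - (-65/2 + (21 - 1*(-70))/2) = 114605 - (-65/2 + (21 + 70)/2) = 114605 - (-65/2 + (1/2)*91) = 114605 - (-65/2 + 91/2) = 114605 - 1*13 = 114605 - 13 = 114592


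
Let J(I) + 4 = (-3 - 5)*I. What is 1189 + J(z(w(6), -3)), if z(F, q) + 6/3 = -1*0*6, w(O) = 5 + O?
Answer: 1201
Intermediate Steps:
z(F, q) = -2 (z(F, q) = -2 - 1*0*6 = -2 + 0*6 = -2 + 0 = -2)
J(I) = -4 - 8*I (J(I) = -4 + (-3 - 5)*I = -4 - 8*I)
1189 + J(z(w(6), -3)) = 1189 + (-4 - 8*(-2)) = 1189 + (-4 + 16) = 1189 + 12 = 1201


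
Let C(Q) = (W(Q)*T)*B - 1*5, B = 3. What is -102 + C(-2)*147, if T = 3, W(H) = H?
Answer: -3483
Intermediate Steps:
C(Q) = -5 + 9*Q (C(Q) = (Q*3)*3 - 1*5 = (3*Q)*3 - 5 = 9*Q - 5 = -5 + 9*Q)
-102 + C(-2)*147 = -102 + (-5 + 9*(-2))*147 = -102 + (-5 - 18)*147 = -102 - 23*147 = -102 - 3381 = -3483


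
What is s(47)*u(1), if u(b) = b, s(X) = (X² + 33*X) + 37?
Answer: 3797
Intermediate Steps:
s(X) = 37 + X² + 33*X
s(47)*u(1) = (37 + 47² + 33*47)*1 = (37 + 2209 + 1551)*1 = 3797*1 = 3797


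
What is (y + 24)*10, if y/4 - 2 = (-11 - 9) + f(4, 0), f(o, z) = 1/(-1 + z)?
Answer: -520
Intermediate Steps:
y = -76 (y = 8 + 4*((-11 - 9) + 1/(-1 + 0)) = 8 + 4*(-20 + 1/(-1)) = 8 + 4*(-20 - 1) = 8 + 4*(-21) = 8 - 84 = -76)
(y + 24)*10 = (-76 + 24)*10 = -52*10 = -520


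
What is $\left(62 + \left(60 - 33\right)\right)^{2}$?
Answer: $7921$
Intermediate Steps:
$\left(62 + \left(60 - 33\right)\right)^{2} = \left(62 + 27\right)^{2} = 89^{2} = 7921$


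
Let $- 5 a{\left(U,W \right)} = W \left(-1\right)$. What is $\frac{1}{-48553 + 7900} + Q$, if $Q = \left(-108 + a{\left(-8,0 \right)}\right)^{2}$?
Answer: $\frac{474176591}{40653} \approx 11664.0$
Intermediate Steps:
$a{\left(U,W \right)} = \frac{W}{5}$ ($a{\left(U,W \right)} = - \frac{W \left(-1\right)}{5} = - \frac{\left(-1\right) W}{5} = \frac{W}{5}$)
$Q = 11664$ ($Q = \left(-108 + \frac{1}{5} \cdot 0\right)^{2} = \left(-108 + 0\right)^{2} = \left(-108\right)^{2} = 11664$)
$\frac{1}{-48553 + 7900} + Q = \frac{1}{-48553 + 7900} + 11664 = \frac{1}{-40653} + 11664 = - \frac{1}{40653} + 11664 = \frac{474176591}{40653}$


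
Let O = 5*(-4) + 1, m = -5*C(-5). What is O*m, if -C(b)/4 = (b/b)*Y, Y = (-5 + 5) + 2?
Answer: -760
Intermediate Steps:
Y = 2 (Y = 0 + 2 = 2)
C(b) = -8 (C(b) = -4*b/b*2 = -4*2 = -8)
m = 40 (m = -5*(-8) = 40)
O = -19 (O = -20 + 1 = -19)
O*m = -19*40 = -760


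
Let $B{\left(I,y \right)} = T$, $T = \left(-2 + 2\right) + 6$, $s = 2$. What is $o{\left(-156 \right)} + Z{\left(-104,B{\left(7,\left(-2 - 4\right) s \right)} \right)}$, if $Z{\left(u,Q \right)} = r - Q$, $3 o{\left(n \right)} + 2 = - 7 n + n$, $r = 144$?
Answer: $\frac{1348}{3} \approx 449.33$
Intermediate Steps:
$o{\left(n \right)} = - \frac{2}{3} - 2 n$ ($o{\left(n \right)} = - \frac{2}{3} + \frac{- 7 n + n}{3} = - \frac{2}{3} + \frac{\left(-6\right) n}{3} = - \frac{2}{3} - 2 n$)
$T = 6$ ($T = 0 + 6 = 6$)
$B{\left(I,y \right)} = 6$
$Z{\left(u,Q \right)} = 144 - Q$
$o{\left(-156 \right)} + Z{\left(-104,B{\left(7,\left(-2 - 4\right) s \right)} \right)} = \left(- \frac{2}{3} - -312\right) + \left(144 - 6\right) = \left(- \frac{2}{3} + 312\right) + \left(144 - 6\right) = \frac{934}{3} + 138 = \frac{1348}{3}$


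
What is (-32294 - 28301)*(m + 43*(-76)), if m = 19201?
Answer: -965460135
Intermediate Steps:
(-32294 - 28301)*(m + 43*(-76)) = (-32294 - 28301)*(19201 + 43*(-76)) = -60595*(19201 - 3268) = -60595*15933 = -965460135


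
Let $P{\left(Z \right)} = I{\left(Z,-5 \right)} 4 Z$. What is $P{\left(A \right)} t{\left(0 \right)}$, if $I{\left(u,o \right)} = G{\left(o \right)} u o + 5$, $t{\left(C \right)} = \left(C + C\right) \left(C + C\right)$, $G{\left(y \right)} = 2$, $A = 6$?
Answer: $0$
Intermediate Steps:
$t{\left(C \right)} = 4 C^{2}$ ($t{\left(C \right)} = 2 C 2 C = 4 C^{2}$)
$I{\left(u,o \right)} = 5 + 2 o u$ ($I{\left(u,o \right)} = 2 u o + 5 = 2 o u + 5 = 5 + 2 o u$)
$P{\left(Z \right)} = Z \left(20 - 40 Z\right)$ ($P{\left(Z \right)} = \left(5 + 2 \left(-5\right) Z\right) 4 Z = \left(5 - 10 Z\right) 4 Z = \left(20 - 40 Z\right) Z = Z \left(20 - 40 Z\right)$)
$P{\left(A \right)} t{\left(0 \right)} = 20 \cdot 6 \left(1 - 12\right) 4 \cdot 0^{2} = 20 \cdot 6 \left(1 - 12\right) 4 \cdot 0 = 20 \cdot 6 \left(-11\right) 0 = \left(-1320\right) 0 = 0$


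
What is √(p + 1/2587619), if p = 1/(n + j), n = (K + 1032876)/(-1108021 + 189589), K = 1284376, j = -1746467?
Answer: I*√200405000229406207224660801493/1037643950270823131 ≈ 0.00043143*I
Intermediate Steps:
n = -579313/229608 (n = (1284376 + 1032876)/(-1108021 + 189589) = 2317252/(-918432) = 2317252*(-1/918432) = -579313/229608 ≈ -2.5231)
p = -229608/401003374249 (p = 1/(-579313/229608 - 1746467) = 1/(-401003374249/229608) = -229608/401003374249 ≈ -5.7258e-7)
√(p + 1/2587619) = √(-229608/401003374249 + 1/2587619) = √(-193134649103/1037643950270823131) = I*√200405000229406207224660801493/1037643950270823131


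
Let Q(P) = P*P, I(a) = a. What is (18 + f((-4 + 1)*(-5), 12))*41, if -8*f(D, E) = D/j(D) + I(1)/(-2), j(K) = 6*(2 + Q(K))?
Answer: 1344759/1816 ≈ 740.51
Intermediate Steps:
Q(P) = P²
j(K) = 12 + 6*K² (j(K) = 6*(2 + K²) = 12 + 6*K²)
f(D, E) = 1/16 - D/(8*(12 + 6*D²)) (f(D, E) = -(D/(12 + 6*D²) + 1/(-2))/8 = -(D/(12 + 6*D²) + 1*(-½))/8 = -(D/(12 + 6*D²) - ½)/8 = -(-½ + D/(12 + 6*D²))/8 = 1/16 - D/(8*(12 + 6*D²)))
(18 + f((-4 + 1)*(-5), 12))*41 = (18 + (6 - (-4 + 1)*(-5) + 3*((-4 + 1)*(-5))²)/(48*(2 + ((-4 + 1)*(-5))²)))*41 = (18 + (6 - (-3)*(-5) + 3*(-3*(-5))²)/(48*(2 + (-3*(-5))²)))*41 = (18 + (6 - 1*15 + 3*15²)/(48*(2 + 15²)))*41 = (18 + (6 - 15 + 3*225)/(48*(2 + 225)))*41 = (18 + (1/48)*(6 - 15 + 675)/227)*41 = (18 + (1/48)*(1/227)*666)*41 = (18 + 111/1816)*41 = (32799/1816)*41 = 1344759/1816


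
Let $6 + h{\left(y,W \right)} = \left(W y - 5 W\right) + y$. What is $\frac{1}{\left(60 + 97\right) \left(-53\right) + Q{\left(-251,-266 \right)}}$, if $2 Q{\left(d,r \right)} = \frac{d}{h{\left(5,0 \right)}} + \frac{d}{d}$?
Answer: $- \frac{1}{8195} \approx -0.00012203$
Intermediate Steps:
$h{\left(y,W \right)} = -6 + y - 5 W + W y$ ($h{\left(y,W \right)} = -6 + \left(\left(W y - 5 W\right) + y\right) = -6 + \left(\left(- 5 W + W y\right) + y\right) = -6 + \left(y - 5 W + W y\right) = -6 + y - 5 W + W y$)
$Q{\left(d,r \right)} = \frac{1}{2} - \frac{d}{2}$ ($Q{\left(d,r \right)} = \frac{\frac{d}{-6 + 5 - 0 + 0 \cdot 5} + \frac{d}{d}}{2} = \frac{\frac{d}{-6 + 5 + 0 + 0} + 1}{2} = \frac{\frac{d}{-1} + 1}{2} = \frac{d \left(-1\right) + 1}{2} = \frac{- d + 1}{2} = \frac{1 - d}{2} = \frac{1}{2} - \frac{d}{2}$)
$\frac{1}{\left(60 + 97\right) \left(-53\right) + Q{\left(-251,-266 \right)}} = \frac{1}{\left(60 + 97\right) \left(-53\right) + \left(\frac{1}{2} - - \frac{251}{2}\right)} = \frac{1}{157 \left(-53\right) + \left(\frac{1}{2} + \frac{251}{2}\right)} = \frac{1}{-8321 + 126} = \frac{1}{-8195} = - \frac{1}{8195}$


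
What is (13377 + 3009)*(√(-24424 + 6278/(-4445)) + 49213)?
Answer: 806404218 + 16386*I*√482597908310/4445 ≈ 8.064e+8 + 2.5609e+6*I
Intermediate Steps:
(13377 + 3009)*(√(-24424 + 6278/(-4445)) + 49213) = 16386*(√(-24424 + 6278*(-1/4445)) + 49213) = 16386*(√(-24424 - 6278/4445) + 49213) = 16386*(√(-108570958/4445) + 49213) = 16386*(I*√482597908310/4445 + 49213) = 16386*(49213 + I*√482597908310/4445) = 806404218 + 16386*I*√482597908310/4445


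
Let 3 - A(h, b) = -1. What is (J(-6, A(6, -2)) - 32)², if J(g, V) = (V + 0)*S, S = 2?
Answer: 576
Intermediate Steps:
A(h, b) = 4 (A(h, b) = 3 - 1*(-1) = 3 + 1 = 4)
J(g, V) = 2*V (J(g, V) = (V + 0)*2 = V*2 = 2*V)
(J(-6, A(6, -2)) - 32)² = (2*4 - 32)² = (8 - 32)² = (-24)² = 576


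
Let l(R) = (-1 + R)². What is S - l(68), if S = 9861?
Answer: 5372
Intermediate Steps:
S - l(68) = 9861 - (-1 + 68)² = 9861 - 1*67² = 9861 - 1*4489 = 9861 - 4489 = 5372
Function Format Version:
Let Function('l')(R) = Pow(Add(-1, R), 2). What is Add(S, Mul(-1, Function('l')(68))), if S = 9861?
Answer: 5372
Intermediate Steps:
Add(S, Mul(-1, Function('l')(68))) = Add(9861, Mul(-1, Pow(Add(-1, 68), 2))) = Add(9861, Mul(-1, Pow(67, 2))) = Add(9861, Mul(-1, 4489)) = Add(9861, -4489) = 5372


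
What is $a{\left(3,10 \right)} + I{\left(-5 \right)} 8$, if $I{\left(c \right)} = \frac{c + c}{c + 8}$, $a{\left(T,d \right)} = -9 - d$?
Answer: $- \frac{137}{3} \approx -45.667$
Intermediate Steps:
$I{\left(c \right)} = \frac{2 c}{8 + c}$
$a{\left(3,10 \right)} + I{\left(-5 \right)} 8 = \left(-9 - 10\right) + 2 \left(-5\right) \frac{1}{8 - 5} \cdot 8 = \left(-9 - 10\right) + 2 \left(-5\right) \frac{1}{3} \cdot 8 = -19 + 2 \left(-5\right) \frac{1}{3} \cdot 8 = -19 - \frac{80}{3} = - \frac{137}{3}$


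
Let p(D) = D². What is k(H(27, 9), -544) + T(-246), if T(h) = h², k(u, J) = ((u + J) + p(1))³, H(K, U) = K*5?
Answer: -67856796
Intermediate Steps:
H(K, U) = 5*K
k(u, J) = (1 + J + u)³ (k(u, J) = ((u + J) + 1²)³ = ((J + u) + 1)³ = (1 + J + u)³)
k(H(27, 9), -544) + T(-246) = (1 - 544 + 5*27)³ + (-246)² = (1 - 544 + 135)³ + 60516 = (-408)³ + 60516 = -67917312 + 60516 = -67856796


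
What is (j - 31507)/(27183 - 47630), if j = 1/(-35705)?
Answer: 1124957436/730060135 ≈ 1.5409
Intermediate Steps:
j = -1/35705 ≈ -2.8007e-5
(j - 31507)/(27183 - 47630) = (-1/35705 - 31507)/(27183 - 47630) = -1124957436/35705/(-20447) = -1124957436/35705*(-1/20447) = 1124957436/730060135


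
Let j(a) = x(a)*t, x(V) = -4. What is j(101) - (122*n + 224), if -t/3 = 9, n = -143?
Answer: 17330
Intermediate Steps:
t = -27 (t = -3*9 = -27)
j(a) = 108 (j(a) = -4*(-27) = 108)
j(101) - (122*n + 224) = 108 - (122*(-143) + 224) = 108 - (-17446 + 224) = 108 - 1*(-17222) = 108 + 17222 = 17330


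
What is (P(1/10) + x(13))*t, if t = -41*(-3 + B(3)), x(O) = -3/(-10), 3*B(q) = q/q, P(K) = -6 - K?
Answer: -9512/15 ≈ -634.13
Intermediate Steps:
B(q) = ⅓ (B(q) = (q/q)/3 = (⅓)*1 = ⅓)
x(O) = 3/10 (x(O) = -3*(-⅒) = 3/10)
t = 328/3 (t = -41*(-3 + ⅓) = -41*(-8/3) = 328/3 ≈ 109.33)
(P(1/10) + x(13))*t = ((-6 - 1/10) + 3/10)*(328/3) = ((-6 - 1*⅒) + 3/10)*(328/3) = ((-6 - ⅒) + 3/10)*(328/3) = (-61/10 + 3/10)*(328/3) = -29/5*328/3 = -9512/15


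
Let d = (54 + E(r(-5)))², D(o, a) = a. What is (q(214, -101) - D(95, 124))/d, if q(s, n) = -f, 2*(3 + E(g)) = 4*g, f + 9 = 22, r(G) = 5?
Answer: -137/3721 ≈ -0.036818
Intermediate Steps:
f = 13 (f = -9 + 22 = 13)
E(g) = -3 + 2*g (E(g) = -3 + (4*g)/2 = -3 + 2*g)
d = 3721 (d = (54 + (-3 + 2*5))² = (54 + (-3 + 10))² = (54 + 7)² = 61² = 3721)
q(s, n) = -13 (q(s, n) = -1*13 = -13)
(q(214, -101) - D(95, 124))/d = (-13 - 1*124)/3721 = (-13 - 124)*(1/3721) = -137*1/3721 = -137/3721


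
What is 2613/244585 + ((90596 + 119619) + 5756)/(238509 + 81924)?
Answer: 53660558464/78373105305 ≈ 0.68468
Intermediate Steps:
2613/244585 + ((90596 + 119619) + 5756)/(238509 + 81924) = 2613*(1/244585) + (210215 + 5756)/320433 = 2613/244585 + 215971*(1/320433) = 2613/244585 + 215971/320433 = 53660558464/78373105305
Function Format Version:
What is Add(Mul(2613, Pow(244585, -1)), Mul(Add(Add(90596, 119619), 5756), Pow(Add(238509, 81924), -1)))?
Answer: Rational(53660558464, 78373105305) ≈ 0.68468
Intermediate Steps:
Add(Mul(2613, Pow(244585, -1)), Mul(Add(Add(90596, 119619), 5756), Pow(Add(238509, 81924), -1))) = Add(Mul(2613, Rational(1, 244585)), Mul(Add(210215, 5756), Pow(320433, -1))) = Add(Rational(2613, 244585), Mul(215971, Rational(1, 320433))) = Add(Rational(2613, 244585), Rational(215971, 320433)) = Rational(53660558464, 78373105305)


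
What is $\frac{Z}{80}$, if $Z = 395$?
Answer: $\frac{79}{16} \approx 4.9375$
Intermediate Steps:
$\frac{Z}{80} = \frac{1}{80} \cdot 395 = \frac{79}{16}$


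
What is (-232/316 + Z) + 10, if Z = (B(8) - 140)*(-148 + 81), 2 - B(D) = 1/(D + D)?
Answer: 11703949/1264 ≈ 9259.5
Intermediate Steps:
B(D) = 2 - 1/(2*D) (B(D) = 2 - 1/(D + D) = 2 - 1/(2*D))
Z = 148003/16 (Z = ((2 - ½/8) - 140)*(-148 + 81) = ((2 - ½*⅛) - 140)*(-67) = ((2 - 1/16) - 140)*(-67) = (31/16 - 140)*(-67) = -2209/16*(-67) = 148003/16 ≈ 9250.2)
(-232/316 + Z) + 10 = (-232/316 + 148003/16) + 10 = (-232*1/316 + 148003/16) + 10 = (-58/79 + 148003/16) + 10 = 11691309/1264 + 10 = 11703949/1264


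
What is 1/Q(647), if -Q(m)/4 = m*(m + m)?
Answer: -1/3348872 ≈ -2.9861e-7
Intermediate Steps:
Q(m) = -8*m² (Q(m) = -4*m*(m + m) = -4*m*2*m = -8*m²)
1/Q(647) = 1/(-8*647²) = 1/(-8*418609) = 1/(-3348872) = -1/3348872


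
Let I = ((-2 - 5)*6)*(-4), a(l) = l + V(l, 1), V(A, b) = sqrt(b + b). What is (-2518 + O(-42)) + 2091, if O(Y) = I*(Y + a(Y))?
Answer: -14539 + 168*sqrt(2) ≈ -14301.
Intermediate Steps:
V(A, b) = sqrt(2)*sqrt(b) (V(A, b) = sqrt(2*b) = sqrt(2)*sqrt(b))
a(l) = l + sqrt(2) (a(l) = l + sqrt(2)*sqrt(1) = l + sqrt(2)*1 = l + sqrt(2))
I = 168 (I = -7*6*(-4) = -42*(-4) = 168)
O(Y) = 168*sqrt(2) + 336*Y (O(Y) = 168*(Y + (Y + sqrt(2))) = 168*(sqrt(2) + 2*Y) = 168*sqrt(2) + 336*Y)
(-2518 + O(-42)) + 2091 = (-2518 + (168*sqrt(2) + 336*(-42))) + 2091 = (-2518 + (168*sqrt(2) - 14112)) + 2091 = (-2518 + (-14112 + 168*sqrt(2))) + 2091 = (-16630 + 168*sqrt(2)) + 2091 = -14539 + 168*sqrt(2)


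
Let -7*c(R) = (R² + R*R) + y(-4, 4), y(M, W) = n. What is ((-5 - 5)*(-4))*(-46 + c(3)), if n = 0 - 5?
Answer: -13400/7 ≈ -1914.3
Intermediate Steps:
n = -5
y(M, W) = -5
c(R) = 5/7 - 2*R²/7 (c(R) = -((R² + R*R) - 5)/7 = -((R² + R²) - 5)/7 = -(2*R² - 5)/7 = -(-5 + 2*R²)/7 = 5/7 - 2*R²/7)
((-5 - 5)*(-4))*(-46 + c(3)) = ((-5 - 5)*(-4))*(-46 + (5/7 - 2/7*3²)) = (-10*(-4))*(-46 + (5/7 - 2/7*9)) = 40*(-46 + (5/7 - 18/7)) = 40*(-46 - 13/7) = 40*(-335/7) = -13400/7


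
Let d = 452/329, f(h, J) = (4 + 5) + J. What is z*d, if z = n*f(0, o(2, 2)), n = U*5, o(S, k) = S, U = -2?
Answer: -49720/329 ≈ -151.12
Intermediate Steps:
f(h, J) = 9 + J
n = -10 (n = -2*5 = -10)
d = 452/329 (d = 452*(1/329) = 452/329 ≈ 1.3739)
z = -110 (z = -10*(9 + 2) = -10*11 = -110)
z*d = -110*452/329 = -49720/329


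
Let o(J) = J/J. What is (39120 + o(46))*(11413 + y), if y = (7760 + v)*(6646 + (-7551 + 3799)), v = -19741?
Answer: -1355996492721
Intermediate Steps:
y = -34673014 (y = (7760 - 19741)*(6646 + (-7551 + 3799)) = -11981*(6646 - 3752) = -11981*2894 = -34673014)
o(J) = 1
(39120 + o(46))*(11413 + y) = (39120 + 1)*(11413 - 34673014) = 39121*(-34661601) = -1355996492721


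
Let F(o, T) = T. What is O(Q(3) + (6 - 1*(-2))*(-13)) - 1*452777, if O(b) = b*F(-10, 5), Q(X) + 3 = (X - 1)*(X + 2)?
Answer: -453262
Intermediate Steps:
Q(X) = -3 + (-1 + X)*(2 + X) (Q(X) = -3 + (X - 1)*(X + 2) = -3 + (-1 + X)*(2 + X))
O(b) = 5*b (O(b) = b*5 = 5*b)
O(Q(3) + (6 - 1*(-2))*(-13)) - 1*452777 = 5*((-5 + 3 + 3**2) + (6 - 1*(-2))*(-13)) - 1*452777 = 5*((-5 + 3 + 9) + (6 + 2)*(-13)) - 452777 = 5*(7 + 8*(-13)) - 452777 = 5*(7 - 104) - 452777 = 5*(-97) - 452777 = -485 - 452777 = -453262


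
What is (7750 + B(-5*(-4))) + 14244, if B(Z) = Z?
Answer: 22014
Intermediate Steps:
(7750 + B(-5*(-4))) + 14244 = (7750 - 5*(-4)) + 14244 = (7750 + 20) + 14244 = 7770 + 14244 = 22014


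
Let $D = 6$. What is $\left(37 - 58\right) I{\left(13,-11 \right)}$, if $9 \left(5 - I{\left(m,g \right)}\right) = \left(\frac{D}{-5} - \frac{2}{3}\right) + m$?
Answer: $- \frac{3556}{45} \approx -79.022$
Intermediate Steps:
$I{\left(m,g \right)} = \frac{703}{135} - \frac{m}{9}$ ($I{\left(m,g \right)} = 5 - \frac{\left(\frac{6}{-5} - \frac{2}{3}\right) + m}{9} = 5 - \frac{\left(6 \left(- \frac{1}{5}\right) - \frac{2}{3}\right) + m}{9} = 5 - \frac{\left(- \frac{6}{5} - \frac{2}{3}\right) + m}{9} = 5 - \frac{- \frac{28}{15} + m}{9} = 5 - \left(- \frac{28}{135} + \frac{m}{9}\right) = \frac{703}{135} - \frac{m}{9}$)
$\left(37 - 58\right) I{\left(13,-11 \right)} = \left(37 - 58\right) \left(\frac{703}{135} - \frac{13}{9}\right) = \left(37 - 58\right) \frac{508}{135} = \left(-21\right) \frac{508}{135} = - \frac{3556}{45}$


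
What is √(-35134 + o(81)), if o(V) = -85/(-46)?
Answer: I*√74339634/46 ≈ 187.44*I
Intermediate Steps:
o(V) = 85/46 (o(V) = -85*(-1/46) = 85/46)
√(-35134 + o(81)) = √(-35134 + 85/46) = √(-1616079/46) = I*√74339634/46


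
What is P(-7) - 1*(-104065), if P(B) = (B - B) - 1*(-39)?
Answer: 104104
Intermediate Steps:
P(B) = 39 (P(B) = 0 + 39 = 39)
P(-7) - 1*(-104065) = 39 - 1*(-104065) = 39 + 104065 = 104104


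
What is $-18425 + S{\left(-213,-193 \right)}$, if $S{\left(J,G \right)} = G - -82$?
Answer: $-18536$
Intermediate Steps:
$S{\left(J,G \right)} = 82 + G$ ($S{\left(J,G \right)} = G + 82 = 82 + G$)
$-18425 + S{\left(-213,-193 \right)} = -18425 + \left(82 - 193\right) = -18425 - 111 = -18536$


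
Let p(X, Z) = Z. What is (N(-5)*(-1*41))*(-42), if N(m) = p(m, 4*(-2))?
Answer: -13776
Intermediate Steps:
N(m) = -8 (N(m) = 4*(-2) = -8)
(N(-5)*(-1*41))*(-42) = -(-8)*41*(-42) = -8*(-41)*(-42) = 328*(-42) = -13776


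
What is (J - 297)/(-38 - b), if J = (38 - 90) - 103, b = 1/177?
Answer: 80004/6727 ≈ 11.893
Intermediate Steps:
b = 1/177 ≈ 0.0056497
J = -155 (J = -52 - 103 = -155)
(J - 297)/(-38 - b) = (-155 - 297)/(-38 - 1*1/177) = -452/(-38 - 1/177) = -452/(-6727/177) = -452*(-177/6727) = 80004/6727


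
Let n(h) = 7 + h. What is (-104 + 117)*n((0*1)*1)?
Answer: 91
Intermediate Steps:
(-104 + 117)*n((0*1)*1) = (-104 + 117)*(7 + (0*1)*1) = 13*(7 + 0*1) = 13*(7 + 0) = 13*7 = 91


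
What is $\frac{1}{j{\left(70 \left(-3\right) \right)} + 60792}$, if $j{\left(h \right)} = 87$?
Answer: $\frac{1}{60879} \approx 1.6426 \cdot 10^{-5}$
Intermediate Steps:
$\frac{1}{j{\left(70 \left(-3\right) \right)} + 60792} = \frac{1}{87 + 60792} = \frac{1}{60879}$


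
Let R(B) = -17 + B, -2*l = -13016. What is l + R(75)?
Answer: 6566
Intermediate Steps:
l = 6508 (l = -½*(-13016) = 6508)
l + R(75) = 6508 + (-17 + 75) = 6508 + 58 = 6566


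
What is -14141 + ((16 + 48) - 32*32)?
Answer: -15101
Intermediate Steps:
-14141 + ((16 + 48) - 32*32) = -14141 + (64 - 1024) = -14141 - 960 = -15101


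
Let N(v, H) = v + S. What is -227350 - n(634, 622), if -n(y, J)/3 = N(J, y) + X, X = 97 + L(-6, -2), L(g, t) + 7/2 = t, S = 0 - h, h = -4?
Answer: -450395/2 ≈ -2.2520e+5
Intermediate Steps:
S = 4 (S = 0 - 1*(-4) = 0 + 4 = 4)
L(g, t) = -7/2 + t
N(v, H) = 4 + v (N(v, H) = v + 4 = 4 + v)
X = 183/2 (X = 97 + (-7/2 - 2) = 97 - 11/2 = 183/2 ≈ 91.500)
n(y, J) = -573/2 - 3*J (n(y, J) = -3*((4 + J) + 183/2) = -3*(191/2 + J) = -573/2 - 3*J)
-227350 - n(634, 622) = -227350 - (-573/2 - 3*622) = -227350 - (-573/2 - 1866) = -227350 - 1*(-4305/2) = -227350 + 4305/2 = -450395/2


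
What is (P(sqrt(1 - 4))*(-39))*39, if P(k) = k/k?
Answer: -1521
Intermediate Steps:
P(k) = 1
(P(sqrt(1 - 4))*(-39))*39 = (1*(-39))*39 = -39*39 = -1521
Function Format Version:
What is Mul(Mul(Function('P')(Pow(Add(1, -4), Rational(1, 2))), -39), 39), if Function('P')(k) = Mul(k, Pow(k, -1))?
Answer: -1521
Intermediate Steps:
Function('P')(k) = 1
Mul(Mul(Function('P')(Pow(Add(1, -4), Rational(1, 2))), -39), 39) = Mul(Mul(1, -39), 39) = Mul(-39, 39) = -1521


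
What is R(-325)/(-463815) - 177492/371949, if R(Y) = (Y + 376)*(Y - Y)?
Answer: -59164/123983 ≈ -0.47719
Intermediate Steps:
R(Y) = 0 (R(Y) = (376 + Y)*0 = 0)
R(-325)/(-463815) - 177492/371949 = 0/(-463815) - 177492/371949 = 0*(-1/463815) - 177492*1/371949 = 0 - 59164/123983 = -59164/123983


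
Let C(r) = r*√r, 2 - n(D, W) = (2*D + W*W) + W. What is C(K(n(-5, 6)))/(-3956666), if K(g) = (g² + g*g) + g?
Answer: -885*√1770/1978333 ≈ -0.018820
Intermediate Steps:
n(D, W) = 2 - W - W² - 2*D (n(D, W) = 2 - ((2*D + W*W) + W) = 2 - ((2*D + W²) + W) = 2 - ((W² + 2*D) + W) = 2 - (W + W² + 2*D) = 2 + (-W - W² - 2*D) = 2 - W - W² - 2*D)
K(g) = g + 2*g² (K(g) = (g² + g²) + g = 2*g² + g = g + 2*g²)
C(r) = r^(3/2)
C(K(n(-5, 6)))/(-3956666) = ((2 - 1*6 - 1*6² - 2*(-5))*(1 + 2*(2 - 1*6 - 1*6² - 2*(-5))))^(3/2)/(-3956666) = ((2 - 6 - 1*36 + 10)*(1 + 2*(2 - 6 - 1*36 + 10)))^(3/2)*(-1/3956666) = ((2 - 6 - 36 + 10)*(1 + 2*(2 - 6 - 36 + 10)))^(3/2)*(-1/3956666) = (-30*(1 + 2*(-30)))^(3/2)*(-1/3956666) = (-30*(1 - 60))^(3/2)*(-1/3956666) = (-30*(-59))^(3/2)*(-1/3956666) = 1770^(3/2)*(-1/3956666) = (1770*√1770)*(-1/3956666) = -885*√1770/1978333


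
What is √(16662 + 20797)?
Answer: √37459 ≈ 193.54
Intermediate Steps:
√(16662 + 20797) = √37459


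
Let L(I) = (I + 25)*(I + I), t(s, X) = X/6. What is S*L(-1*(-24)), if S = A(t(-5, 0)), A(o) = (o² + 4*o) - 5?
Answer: -11760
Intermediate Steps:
t(s, X) = X/6 (t(s, X) = X*(⅙) = X/6)
A(o) = -5 + o² + 4*o
S = -5 (S = -5 + ((⅙)*0)² + 4*((⅙)*0) = -5 + 0² + 4*0 = -5 + 0 + 0 = -5)
L(I) = 2*I*(25 + I) (L(I) = (25 + I)*(2*I) = 2*I*(25 + I))
S*L(-1*(-24)) = -10*(-1*(-24))*(25 - 1*(-24)) = -10*24*(25 + 24) = -10*24*49 = -5*2352 = -11760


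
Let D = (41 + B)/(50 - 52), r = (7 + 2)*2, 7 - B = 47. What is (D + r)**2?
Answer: 1225/4 ≈ 306.25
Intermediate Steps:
B = -40 (B = 7 - 1*47 = 7 - 47 = -40)
r = 18 (r = 9*2 = 18)
D = -1/2 (D = (41 - 40)/(50 - 52) = 1/(-2) = 1*(-1/2) = -1/2 ≈ -0.50000)
(D + r)**2 = (-1/2 + 18)**2 = (35/2)**2 = 1225/4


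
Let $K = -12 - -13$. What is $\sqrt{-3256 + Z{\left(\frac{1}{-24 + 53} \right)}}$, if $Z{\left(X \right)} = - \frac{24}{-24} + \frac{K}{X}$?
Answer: $i \sqrt{3226} \approx 56.798 i$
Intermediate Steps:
$K = 1$ ($K = -12 + 13 = 1$)
$Z{\left(X \right)} = 1 + \frac{1}{X}$ ($Z{\left(X \right)} = - \frac{24}{-24} + 1 \frac{1}{X} = \left(-24\right) \left(- \frac{1}{24}\right) + \frac{1}{X} = 1 + \frac{1}{X}$)
$\sqrt{-3256 + Z{\left(\frac{1}{-24 + 53} \right)}} = \sqrt{-3256 + \frac{1 + \frac{1}{-24 + 53}}{\frac{1}{-24 + 53}}} = \sqrt{-3256 + \frac{1 + \frac{1}{29}}{\frac{1}{29}}} = \sqrt{-3256 + \frac{1}{\frac{1}{29}} \left(1 + \frac{1}{29}\right)} = \sqrt{-3256 + 29 \cdot \frac{30}{29}} = \sqrt{-3256 + 30} = \sqrt{-3226} = i \sqrt{3226}$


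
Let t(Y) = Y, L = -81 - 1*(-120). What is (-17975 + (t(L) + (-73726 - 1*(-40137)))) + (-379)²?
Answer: 92116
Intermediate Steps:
L = 39 (L = -81 + 120 = 39)
(-17975 + (t(L) + (-73726 - 1*(-40137)))) + (-379)² = (-17975 + (39 + (-73726 - 1*(-40137)))) + (-379)² = (-17975 + (39 + (-73726 + 40137))) + 143641 = (-17975 + (39 - 33589)) + 143641 = (-17975 - 33550) + 143641 = -51525 + 143641 = 92116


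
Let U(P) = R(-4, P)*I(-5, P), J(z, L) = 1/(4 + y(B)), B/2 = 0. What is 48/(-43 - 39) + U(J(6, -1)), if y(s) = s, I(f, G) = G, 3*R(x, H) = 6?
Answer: -7/82 ≈ -0.085366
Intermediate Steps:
B = 0 (B = 2*0 = 0)
R(x, H) = 2 (R(x, H) = (⅓)*6 = 2)
J(z, L) = ¼ (J(z, L) = 1/(4 + 0) = 1/4 = ¼)
U(P) = 2*P
48/(-43 - 39) + U(J(6, -1)) = 48/(-43 - 39) + 2*(¼) = 48/(-82) + ½ = -1/82*48 + ½ = -24/41 + ½ = -7/82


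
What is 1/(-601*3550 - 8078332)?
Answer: -1/10211882 ≈ -9.7925e-8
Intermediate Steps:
1/(-601*3550 - 8078332) = 1/(-2133550 - 8078332) = 1/(-10211882) = -1/10211882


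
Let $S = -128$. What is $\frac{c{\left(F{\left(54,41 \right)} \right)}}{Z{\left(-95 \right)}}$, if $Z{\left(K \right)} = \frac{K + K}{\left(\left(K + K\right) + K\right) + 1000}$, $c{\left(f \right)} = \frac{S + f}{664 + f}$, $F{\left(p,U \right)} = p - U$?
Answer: $\frac{16445}{25726} \approx 0.63924$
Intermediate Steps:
$c{\left(f \right)} = \frac{-128 + f}{664 + f}$
$Z{\left(K \right)} = \frac{2 K}{1000 + 3 K}$ ($Z{\left(K \right)} = \frac{2 K}{\left(2 K + K\right) + 1000} = \frac{2 K}{3 K + 1000} = \frac{2 K}{1000 + 3 K}$)
$\frac{c{\left(F{\left(54,41 \right)} \right)}}{Z{\left(-95 \right)}} = \frac{\frac{1}{664 + \left(54 - 41\right)} \left(-128 + \left(54 - 41\right)\right)}{2 \left(-95\right) \frac{1}{1000 + 3 \left(-95\right)}} = \frac{\frac{1}{664 + \left(54 - 41\right)} \left(-128 + \left(54 - 41\right)\right)}{2 \left(-95\right) \frac{1}{1000 - 285}} = \frac{\frac{1}{664 + 13} \left(-128 + 13\right)}{2 \left(-95\right) \frac{1}{715}} = \frac{\frac{1}{677} \left(-115\right)}{2 \left(-95\right) \frac{1}{715}} = \frac{\frac{1}{677} \left(-115\right)}{- \frac{38}{143}} = \left(- \frac{115}{677}\right) \left(- \frac{143}{38}\right) = \frac{16445}{25726}$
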